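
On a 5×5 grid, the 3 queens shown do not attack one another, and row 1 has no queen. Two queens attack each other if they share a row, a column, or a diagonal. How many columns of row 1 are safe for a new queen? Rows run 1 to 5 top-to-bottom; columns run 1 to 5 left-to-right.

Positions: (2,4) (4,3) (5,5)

1

(2,4) attacks row 1 at column 4 and diagonals 3, 5.
(4,3) attacks row 1 at column 3.
(5,5) attacks row 1 at column 5 and diagonals 1.
Attacked columns: {1, 3, 4, 5}. Safe: {2}.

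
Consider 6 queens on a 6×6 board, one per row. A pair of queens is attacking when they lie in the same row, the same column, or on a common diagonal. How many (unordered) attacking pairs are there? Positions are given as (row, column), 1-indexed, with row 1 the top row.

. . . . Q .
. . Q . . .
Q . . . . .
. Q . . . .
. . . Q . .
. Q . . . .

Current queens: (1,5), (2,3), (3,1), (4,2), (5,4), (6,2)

3

Same column: (4,2)–(6,2) (column 2).
Same diagonal: (1,5)–(4,2) (|1−4| = |5−2| = 3); (3,1)–(4,2) (|3−4| = |1−2| = 1).
Total attacking pairs: 3.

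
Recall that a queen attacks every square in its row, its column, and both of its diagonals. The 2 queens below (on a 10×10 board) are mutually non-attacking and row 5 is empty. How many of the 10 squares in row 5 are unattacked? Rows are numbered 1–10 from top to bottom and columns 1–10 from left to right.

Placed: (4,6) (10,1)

(4,6) attacks row 5 at column 6 and diagonals 5, 7.
(10,1) attacks row 5 at column 1 and diagonals 6.
Attacked columns: {1, 5, 6, 7}. Safe: {2, 3, 4, 8, 9, 10}.

6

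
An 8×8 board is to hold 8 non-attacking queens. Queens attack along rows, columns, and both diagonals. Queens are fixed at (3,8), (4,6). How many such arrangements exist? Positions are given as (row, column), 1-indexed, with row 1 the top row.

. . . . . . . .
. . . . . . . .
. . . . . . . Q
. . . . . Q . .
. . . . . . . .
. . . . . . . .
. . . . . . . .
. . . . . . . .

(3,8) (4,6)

3

Branch on row 1: col 1 → 1; col 2 → 0; col 4 → 1; col 5 → 1; col 7 → 0.
Sum: 1 + 0 + 1 + 1 + 0 = 3.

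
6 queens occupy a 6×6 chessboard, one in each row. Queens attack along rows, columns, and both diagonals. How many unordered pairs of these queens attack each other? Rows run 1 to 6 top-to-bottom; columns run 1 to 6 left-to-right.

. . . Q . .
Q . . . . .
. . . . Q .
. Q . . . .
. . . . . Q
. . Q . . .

0

All columns are distinct and no two queens satisfy |Δrow| = |Δcol|, so no pair attacks.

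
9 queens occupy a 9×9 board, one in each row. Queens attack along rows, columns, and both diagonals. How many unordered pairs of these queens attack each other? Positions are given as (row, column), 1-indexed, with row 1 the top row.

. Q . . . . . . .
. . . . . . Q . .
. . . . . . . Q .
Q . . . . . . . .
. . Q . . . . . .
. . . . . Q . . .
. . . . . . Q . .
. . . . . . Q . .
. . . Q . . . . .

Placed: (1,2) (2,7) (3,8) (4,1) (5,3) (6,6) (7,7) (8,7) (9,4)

5

Same column: (2,7)–(7,7) (column 7); (2,7)–(8,7) (column 7); (7,7)–(8,7) (column 7).
Same diagonal: (2,7)–(3,8) (|2−3| = |7−8| = 1); (6,6)–(7,7) (|6−7| = |6−7| = 1).
Total attacking pairs: 5.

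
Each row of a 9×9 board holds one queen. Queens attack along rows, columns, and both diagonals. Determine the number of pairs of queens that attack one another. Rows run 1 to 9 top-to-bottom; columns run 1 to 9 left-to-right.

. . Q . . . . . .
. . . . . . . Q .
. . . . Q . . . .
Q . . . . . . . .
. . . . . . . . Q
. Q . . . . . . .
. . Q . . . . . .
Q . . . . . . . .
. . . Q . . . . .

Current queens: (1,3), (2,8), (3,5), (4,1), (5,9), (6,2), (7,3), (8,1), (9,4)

Same column: (1,3)–(7,3) (column 3); (4,1)–(8,1) (column 1).
Same diagonal: (1,3)–(3,5) (|1−3| = |3−5| = 2); (2,8)–(7,3) (|2−7| = |8−3| = 5); (3,5)–(6,2) (|3−6| = |5−2| = 3); (6,2)–(7,3) (|6−7| = |2−3| = 1).
Total attacking pairs: 6.

6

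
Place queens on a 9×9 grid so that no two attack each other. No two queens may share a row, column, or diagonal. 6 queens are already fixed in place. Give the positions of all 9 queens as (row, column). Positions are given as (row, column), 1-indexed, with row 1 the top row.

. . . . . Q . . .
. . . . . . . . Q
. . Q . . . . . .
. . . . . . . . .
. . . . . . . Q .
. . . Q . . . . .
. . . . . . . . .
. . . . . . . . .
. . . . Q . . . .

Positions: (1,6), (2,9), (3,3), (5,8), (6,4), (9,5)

Row 4: attacked by (1,6)→{3,6,9}; (2,9)→{7,9}; (3,3)→{2,3,4}; (5,8)→{7,8,9}; (6,4)→{2,4,6}; (9,5)→{5}. Safe: 1. Place at column 1.
Row 7: attacked by (1,6)→{6}; (2,9)→{4,9}; (3,3)→{3,7}; (4,1)→{1,4}; (5,8)→{6,8}; (6,4)→{3,4,5}; (9,5)→{3,5,7}. Safe: 2. Place at column 2.
Row 8: attacked by (1,6)→{6}; (2,9)→{3,9}; (3,3)→{3,8}; (4,1)→{1,5}; (5,8)→{5,8}; (6,4)→{2,4,6}; (7,2)→{1,2,3}; (9,5)→{4,5,6}. Safe: 7. Place at column 7.
Columns [6, 9, 3, 1, 8, 4, 2, 7, 5], r−c [-5, -7, 0, 3, -3, 2, 5, 1, 4], r+c [7, 11, 6, 5, 13, 10, 9, 15, 14] are all distinct, so no two queens attack.

(1,6) (2,9) (3,3) (4,1) (5,8) (6,4) (7,2) (8,7) (9,5)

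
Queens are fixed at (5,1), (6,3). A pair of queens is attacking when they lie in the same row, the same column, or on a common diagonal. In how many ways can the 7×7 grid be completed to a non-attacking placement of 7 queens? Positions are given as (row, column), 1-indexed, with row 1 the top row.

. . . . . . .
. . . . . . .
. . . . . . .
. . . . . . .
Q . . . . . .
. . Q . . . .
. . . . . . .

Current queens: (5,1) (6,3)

Branch on row 1: col 2 → 1; col 4 → 0; col 6 → 0; col 7 → 1.
Sum: 1 + 0 + 0 + 1 = 2.

2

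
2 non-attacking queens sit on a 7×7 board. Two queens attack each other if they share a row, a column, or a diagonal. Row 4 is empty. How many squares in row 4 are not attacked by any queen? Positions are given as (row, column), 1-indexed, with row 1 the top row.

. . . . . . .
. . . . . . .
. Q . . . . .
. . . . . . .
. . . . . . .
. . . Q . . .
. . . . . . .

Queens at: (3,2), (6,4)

2

(3,2) attacks row 4 at column 2 and diagonals 1, 3.
(6,4) attacks row 4 at column 4 and diagonals 2, 6.
Attacked columns: {1, 2, 3, 4, 6}. Safe: {5, 7}.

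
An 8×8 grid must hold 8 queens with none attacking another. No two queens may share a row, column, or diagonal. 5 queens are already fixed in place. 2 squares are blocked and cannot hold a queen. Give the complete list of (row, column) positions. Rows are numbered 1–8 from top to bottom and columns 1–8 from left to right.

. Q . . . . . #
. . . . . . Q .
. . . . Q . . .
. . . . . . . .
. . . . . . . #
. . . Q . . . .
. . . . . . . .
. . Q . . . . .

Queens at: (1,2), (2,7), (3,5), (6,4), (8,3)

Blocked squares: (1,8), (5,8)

(1,2) (2,7) (3,5) (4,8) (5,1) (6,4) (7,6) (8,3)

Row 4: attacked by (1,2)→{2,5}; (2,7)→{5,7}; (3,5)→{4,5,6}; (6,4)→{2,4,6}; (8,3)→{3,7}. Safe: 1, 8. Place at column 8.
Row 5: attacked by (1,2)→{2,6}; (2,7)→{4,7}; (3,5)→{3,5,7}; (4,8)→{7,8}; (6,4)→{3,4,5}; (8,3)→{3,6}. Blocked: 8. Safe: 1. Place at column 1.
Row 7: attacked by (1,2)→{2,8}; (2,7)→{2,7}; (3,5)→{1,5}; (4,8)→{5,8}; (5,1)→{1,3}; (6,4)→{3,4,5}; (8,3)→{2,3,4}. Safe: 6. Place at column 6.
Columns [2, 7, 5, 8, 1, 4, 6, 3], r−c [-1, -5, -2, -4, 4, 2, 1, 5], r+c [3, 9, 8, 12, 6, 10, 13, 11] are all distinct, so no two queens attack.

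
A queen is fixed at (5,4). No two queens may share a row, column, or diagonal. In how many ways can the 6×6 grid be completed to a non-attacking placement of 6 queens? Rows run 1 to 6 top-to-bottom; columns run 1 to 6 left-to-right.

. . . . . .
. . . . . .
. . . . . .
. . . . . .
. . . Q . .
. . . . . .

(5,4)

Branch on row 1: col 1 → 0; col 2 → 0; col 3 → 0; col 5 → 1; col 6 → 0.
Sum: 0 + 0 + 0 + 1 + 0 = 1.

1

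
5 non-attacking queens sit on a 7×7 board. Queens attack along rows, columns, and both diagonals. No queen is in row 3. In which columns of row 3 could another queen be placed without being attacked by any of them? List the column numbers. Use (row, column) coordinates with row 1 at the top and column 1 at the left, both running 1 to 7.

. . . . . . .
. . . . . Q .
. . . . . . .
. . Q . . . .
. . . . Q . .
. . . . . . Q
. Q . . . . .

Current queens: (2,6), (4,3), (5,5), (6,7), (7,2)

columns 1

(2,6) attacks row 3 at column 6 and diagonals 5, 7.
(4,3) attacks row 3 at column 3 and diagonals 2, 4.
(5,5) attacks row 3 at column 5 and diagonals 3, 7.
(6,7) attacks row 3 at column 7 and diagonals 4.
(7,2) attacks row 3 at column 2 and diagonals 6.
Attacked columns: {2, 3, 4, 5, 6, 7}. Safe: {1}.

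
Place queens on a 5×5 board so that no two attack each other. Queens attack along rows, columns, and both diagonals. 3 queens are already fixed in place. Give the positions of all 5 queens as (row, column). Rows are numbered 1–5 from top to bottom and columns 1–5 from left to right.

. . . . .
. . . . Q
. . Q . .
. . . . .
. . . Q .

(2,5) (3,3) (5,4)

Row 1: attacked by (2,5)→{4,5}; (3,3)→{1,3,5}; (5,4)→{4}. Safe: 2. Place at column 2.
Row 4: attacked by (1,2)→{2,5}; (2,5)→{3,5}; (3,3)→{2,3,4}; (5,4)→{3,4,5}. Safe: 1. Place at column 1.
Columns [2, 5, 3, 1, 4], r−c [-1, -3, 0, 3, 1], r+c [3, 7, 6, 5, 9] are all distinct, so no two queens attack.

(1,2) (2,5) (3,3) (4,1) (5,4)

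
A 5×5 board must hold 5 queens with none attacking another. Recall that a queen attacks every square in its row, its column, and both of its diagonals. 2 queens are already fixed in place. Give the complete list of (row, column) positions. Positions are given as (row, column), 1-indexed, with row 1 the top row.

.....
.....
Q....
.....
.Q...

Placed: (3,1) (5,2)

Row 1: attacked by (3,1)→{1,3}; (5,2)→{2}. Safe: 4, 5. Place at column 5.
Row 2: attacked by (1,5)→{4,5}; (3,1)→{1,2}; (5,2)→{2,5}. Safe: 3. Place at column 3.
Row 4: attacked by (1,5)→{2,5}; (2,3)→{1,3,5}; (3,1)→{1,2}; (5,2)→{1,2,3}. Safe: 4. Place at column 4.
Columns [5, 3, 1, 4, 2], r−c [-4, -1, 2, 0, 3], r+c [6, 5, 4, 8, 7] are all distinct, so no two queens attack.

(1,5) (2,3) (3,1) (4,4) (5,2)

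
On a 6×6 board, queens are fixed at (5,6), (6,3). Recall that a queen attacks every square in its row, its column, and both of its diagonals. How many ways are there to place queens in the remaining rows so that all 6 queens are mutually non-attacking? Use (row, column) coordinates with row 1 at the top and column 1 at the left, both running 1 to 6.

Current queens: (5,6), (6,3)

1

Branch on row 1: col 1 → 0; col 4 → 1; col 5 → 0.
Sum: 0 + 1 + 0 = 1.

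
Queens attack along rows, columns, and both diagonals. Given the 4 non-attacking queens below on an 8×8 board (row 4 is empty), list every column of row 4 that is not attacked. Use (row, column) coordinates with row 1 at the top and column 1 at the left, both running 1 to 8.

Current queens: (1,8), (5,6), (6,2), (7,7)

(1,8) attacks row 4 at column 8 and diagonals 5.
(5,6) attacks row 4 at column 6 and diagonals 5, 7.
(6,2) attacks row 4 at column 2 and diagonals 4.
(7,7) attacks row 4 at column 7 and diagonals 4.
Attacked columns: {2, 4, 5, 6, 7, 8}. Safe: {1, 3}.

columns 1, 3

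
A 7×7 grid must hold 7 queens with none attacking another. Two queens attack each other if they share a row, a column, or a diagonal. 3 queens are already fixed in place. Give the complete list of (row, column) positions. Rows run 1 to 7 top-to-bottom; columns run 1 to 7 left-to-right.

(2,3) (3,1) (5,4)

Row 1: attacked by (2,3)→{2,3,4}; (3,1)→{1,3}; (5,4)→{4}. Safe: 5, 6, 7. Place at column 5.
Row 4: attacked by (1,5)→{2,5}; (2,3)→{1,3,5}; (3,1)→{1,2}; (5,4)→{3,4,5}. Safe: 6, 7. Place at column 6.
Row 6: attacked by (1,5)→{5}; (2,3)→{3,7}; (3,1)→{1,4}; (4,6)→{4,6}; (5,4)→{3,4,5}. Safe: 2. Place at column 2.
Row 7: attacked by (1,5)→{5}; (2,3)→{3}; (3,1)→{1,5}; (4,6)→{3,6}; (5,4)→{2,4,6}; (6,2)→{1,2,3}. Safe: 7. Place at column 7.
Columns [5, 3, 1, 6, 4, 2, 7], r−c [-4, -1, 2, -2, 1, 4, 0], r+c [6, 5, 4, 10, 9, 8, 14] are all distinct, so no two queens attack.

(1,5) (2,3) (3,1) (4,6) (5,4) (6,2) (7,7)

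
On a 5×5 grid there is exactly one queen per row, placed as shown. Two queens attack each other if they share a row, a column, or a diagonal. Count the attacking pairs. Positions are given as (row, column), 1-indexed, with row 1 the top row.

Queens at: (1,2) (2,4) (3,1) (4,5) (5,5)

Same column: (4,5)–(5,5) (column 5).
Same diagonal: (1,2)–(4,5) (|1−4| = |2−5| = 3).
Total attacking pairs: 2.

2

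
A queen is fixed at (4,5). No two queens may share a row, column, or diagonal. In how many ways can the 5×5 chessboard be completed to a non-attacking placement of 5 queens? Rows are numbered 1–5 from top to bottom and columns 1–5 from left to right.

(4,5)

Branch on row 1: col 1 → 1; col 3 → 0; col 4 → 1.
Sum: 1 + 0 + 1 = 2.

2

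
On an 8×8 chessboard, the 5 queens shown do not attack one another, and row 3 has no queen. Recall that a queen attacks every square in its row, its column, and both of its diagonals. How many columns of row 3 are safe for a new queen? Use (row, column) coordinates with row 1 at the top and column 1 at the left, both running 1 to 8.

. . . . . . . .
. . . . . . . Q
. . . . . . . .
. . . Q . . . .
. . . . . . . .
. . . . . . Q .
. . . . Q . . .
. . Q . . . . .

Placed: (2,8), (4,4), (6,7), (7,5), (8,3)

2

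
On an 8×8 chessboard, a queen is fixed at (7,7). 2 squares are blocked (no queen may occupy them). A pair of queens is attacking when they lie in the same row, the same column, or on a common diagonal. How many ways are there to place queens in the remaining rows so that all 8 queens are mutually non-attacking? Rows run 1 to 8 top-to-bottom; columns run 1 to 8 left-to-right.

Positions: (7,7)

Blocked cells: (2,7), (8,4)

Branch on row 1: col 2 → 2; col 3 → 4; col 4 → 2; col 5 → 1; col 6 → 2; col 8 → 1.
Sum: 2 + 4 + 2 + 1 + 2 + 1 = 12.

12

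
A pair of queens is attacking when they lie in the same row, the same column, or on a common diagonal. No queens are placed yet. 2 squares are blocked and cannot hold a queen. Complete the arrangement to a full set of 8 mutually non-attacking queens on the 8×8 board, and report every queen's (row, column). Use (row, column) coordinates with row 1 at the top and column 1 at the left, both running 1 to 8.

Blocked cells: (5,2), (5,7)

Row 1: Safe: 1, 2, 3, 4, 5, 6, 7, 8. Place at column 3.
Row 2: attacked by (1,3)→{2,3,4}. Safe: 1, 5, 6, 7, 8. Place at column 6.
Row 3: attacked by (1,3)→{1,3,5}; (2,6)→{5,6,7}. Safe: 2, 4, 8. Place at column 2.
Row 4: attacked by (1,3)→{3,6}; (2,6)→{4,6,8}; (3,2)→{1,2,3}. Safe: 5, 7. Place at column 5.
Row 5: attacked by (1,3)→{3,7}; (2,6)→{3,6}; (3,2)→{2,4}; (4,5)→{4,5,6}. Blocked: 2,7. Safe: 1, 8. Place at column 8.
Row 6: attacked by (1,3)→{3,8}; (2,6)→{2,6}; (3,2)→{2,5}; (4,5)→{3,5,7}; (5,8)→{7,8}. Safe: 1, 4. Place at column 1.
Row 7: attacked by (1,3)→{3}; (2,6)→{1,6}; (3,2)→{2,6}; (4,5)→{2,5,8}; (5,8)→{6,8}; (6,1)→{1,2}. Safe: 4, 7. Place at column 7.
Row 8: attacked by (1,3)→{3}; (2,6)→{6}; (3,2)→{2,7}; (4,5)→{1,5}; (5,8)→{5,8}; (6,1)→{1,3}; (7,7)→{6,7,8}. Safe: 4. Place at column 4.
Columns [3, 6, 2, 5, 8, 1, 7, 4], r−c [-2, -4, 1, -1, -3, 5, 0, 4], r+c [4, 8, 5, 9, 13, 7, 14, 12] are all distinct, so no two queens attack.

(1,3) (2,6) (3,2) (4,5) (5,8) (6,1) (7,7) (8,4)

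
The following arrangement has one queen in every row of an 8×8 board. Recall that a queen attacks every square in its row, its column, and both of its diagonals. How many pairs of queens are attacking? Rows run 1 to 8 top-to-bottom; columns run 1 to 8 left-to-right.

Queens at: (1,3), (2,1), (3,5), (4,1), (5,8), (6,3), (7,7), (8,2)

Same column: (1,3)–(6,3) (column 3); (2,1)–(4,1) (column 1).
Same diagonal: (1,3)–(3,5) (|1−3| = |3−5| = 2); (4,1)–(6,3) (|4−6| = |1−3| = 2).
Total attacking pairs: 4.

4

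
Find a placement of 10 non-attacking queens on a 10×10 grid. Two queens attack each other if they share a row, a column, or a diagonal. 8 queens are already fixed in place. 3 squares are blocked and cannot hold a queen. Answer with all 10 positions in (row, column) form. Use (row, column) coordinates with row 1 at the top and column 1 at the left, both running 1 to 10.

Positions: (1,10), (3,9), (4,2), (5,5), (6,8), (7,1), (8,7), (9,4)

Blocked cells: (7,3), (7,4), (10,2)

(1,10) (2,3) (3,9) (4,2) (5,5) (6,8) (7,1) (8,7) (9,4) (10,6)

Row 2: attacked by (1,10)→{9,10}; (3,9)→{8,9,10}; (4,2)→{2,4}; (5,5)→{2,5,8}; (6,8)→{4,8}; (7,1)→{1,6}; (8,7)→{1,7}; (9,4)→{4}. Safe: 3. Place at column 3.
Row 10: attacked by (1,10)→{1,10}; (2,3)→{3}; (3,9)→{2,9}; (4,2)→{2,8}; (5,5)→{5,10}; (6,8)→{4,8}; (7,1)→{1,4}; (8,7)→{5,7,9}; (9,4)→{3,4,5}. Blocked: 2. Safe: 6. Place at column 6.
Columns [10, 3, 9, 2, 5, 8, 1, 7, 4, 6], r−c [-9, -1, -6, 2, 0, -2, 6, 1, 5, 4], r+c [11, 5, 12, 6, 10, 14, 8, 15, 13, 16] are all distinct, so no two queens attack.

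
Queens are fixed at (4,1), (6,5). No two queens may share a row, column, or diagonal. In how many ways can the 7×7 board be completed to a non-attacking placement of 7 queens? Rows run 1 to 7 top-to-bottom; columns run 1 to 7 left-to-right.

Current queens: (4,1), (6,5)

2

Branch on row 1: col 2 → 1; col 3 → 0; col 6 → 1; col 7 → 0.
Sum: 1 + 0 + 1 + 0 = 2.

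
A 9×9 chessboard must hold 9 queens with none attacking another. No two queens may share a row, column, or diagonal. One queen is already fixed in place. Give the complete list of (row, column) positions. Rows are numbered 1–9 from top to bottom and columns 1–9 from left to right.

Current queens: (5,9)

Row 1: attacked by (5,9)→{5,9}. Safe: 1, 2, 3, 4, 6, 7, 8. Place at column 2.
Row 2: attacked by (1,2)→{1,2,3}; (5,9)→{6,9}. Safe: 4, 5, 7, 8. Place at column 5.
Row 3: attacked by (1,2)→{2,4}; (2,5)→{4,5,6}; (5,9)→{7,9}. Safe: 1, 3, 8. Place at column 8.
Row 4: attacked by (1,2)→{2,5}; (2,5)→{3,5,7}; (3,8)→{7,8,9}; (5,9)→{8,9}. Safe: 1, 4, 6. Place at column 6.
Row 6: attacked by (1,2)→{2,7}; (2,5)→{1,5,9}; (3,8)→{5,8}; (4,6)→{4,6,8}; (5,9)→{8,9}. Safe: 3. Place at column 3.
Row 7: attacked by (1,2)→{2,8}; (2,5)→{5}; (3,8)→{4,8}; (4,6)→{3,6,9}; (5,9)→{7,9}; (6,3)→{2,3,4}. Safe: 1. Place at column 1.
Row 8: attacked by (1,2)→{2,9}; (2,5)→{5}; (3,8)→{3,8}; (4,6)→{2,6}; (5,9)→{6,9}; (6,3)→{1,3,5}; (7,1)→{1,2}. Safe: 4, 7. Place at column 4.
Row 9: attacked by (1,2)→{2}; (2,5)→{5}; (3,8)→{2,8}; (4,6)→{1,6}; (5,9)→{5,9}; (6,3)→{3,6}; (7,1)→{1,3}; (8,4)→{3,4,5}. Safe: 7. Place at column 7.
Columns [2, 5, 8, 6, 9, 3, 1, 4, 7], r−c [-1, -3, -5, -2, -4, 3, 6, 4, 2], r+c [3, 7, 11, 10, 14, 9, 8, 12, 16] are all distinct, so no two queens attack.

(1,2) (2,5) (3,8) (4,6) (5,9) (6,3) (7,1) (8,4) (9,7)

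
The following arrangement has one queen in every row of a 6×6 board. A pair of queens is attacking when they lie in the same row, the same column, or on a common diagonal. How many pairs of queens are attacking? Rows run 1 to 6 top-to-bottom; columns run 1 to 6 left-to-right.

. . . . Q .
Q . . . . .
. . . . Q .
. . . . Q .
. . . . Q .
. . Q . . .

7

Same column: (1,5)–(3,5) (column 5); (1,5)–(4,5) (column 5); (1,5)–(5,5) (column 5); (3,5)–(4,5) (column 5); (3,5)–(5,5) (column 5); (4,5)–(5,5) (column 5).
Same diagonal: (4,5)–(6,3) (|4−6| = |5−3| = 2).
Total attacking pairs: 7.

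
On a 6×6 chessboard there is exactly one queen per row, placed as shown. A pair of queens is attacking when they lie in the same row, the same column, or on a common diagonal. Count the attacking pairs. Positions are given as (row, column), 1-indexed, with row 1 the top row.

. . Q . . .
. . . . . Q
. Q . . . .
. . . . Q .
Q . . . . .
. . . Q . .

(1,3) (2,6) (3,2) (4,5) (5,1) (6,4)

0

All columns are distinct and no two queens satisfy |Δrow| = |Δcol|, so no pair attacks.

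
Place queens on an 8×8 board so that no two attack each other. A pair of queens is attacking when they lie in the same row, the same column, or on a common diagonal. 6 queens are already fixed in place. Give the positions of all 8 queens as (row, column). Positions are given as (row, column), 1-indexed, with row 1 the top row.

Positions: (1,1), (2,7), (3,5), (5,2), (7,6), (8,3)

Row 4: attacked by (1,1)→{1,4}; (2,7)→{5,7}; (3,5)→{4,5,6}; (5,2)→{1,2,3}; (7,6)→{3,6}; (8,3)→{3,7}. Safe: 8. Place at column 8.
Row 6: attacked by (1,1)→{1,6}; (2,7)→{3,7}; (3,5)→{2,5,8}; (4,8)→{6,8}; (5,2)→{1,2,3}; (7,6)→{5,6,7}; (8,3)→{1,3,5}. Safe: 4. Place at column 4.
Columns [1, 7, 5, 8, 2, 4, 6, 3], r−c [0, -5, -2, -4, 3, 2, 1, 5], r+c [2, 9, 8, 12, 7, 10, 13, 11] are all distinct, so no two queens attack.

(1,1) (2,7) (3,5) (4,8) (5,2) (6,4) (7,6) (8,3)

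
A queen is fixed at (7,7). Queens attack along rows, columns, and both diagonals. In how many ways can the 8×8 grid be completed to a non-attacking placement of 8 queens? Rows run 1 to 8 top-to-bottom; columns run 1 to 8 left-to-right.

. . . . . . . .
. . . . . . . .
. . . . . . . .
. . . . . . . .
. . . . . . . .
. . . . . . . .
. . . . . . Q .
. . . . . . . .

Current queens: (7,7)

16

Branch on row 1: col 2 → 3; col 3 → 5; col 4 → 2; col 5 → 1; col 6 → 3; col 8 → 2.
Sum: 3 + 5 + 2 + 1 + 3 + 2 = 16.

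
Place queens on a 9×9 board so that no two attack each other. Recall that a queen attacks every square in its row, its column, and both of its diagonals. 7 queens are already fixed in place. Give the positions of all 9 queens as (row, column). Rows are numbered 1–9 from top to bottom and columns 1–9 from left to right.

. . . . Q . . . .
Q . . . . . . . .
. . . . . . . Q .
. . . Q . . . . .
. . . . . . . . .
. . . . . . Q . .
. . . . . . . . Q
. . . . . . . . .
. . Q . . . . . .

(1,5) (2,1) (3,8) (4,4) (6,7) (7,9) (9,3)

Row 5: attacked by (1,5)→{1,5,9}; (2,1)→{1,4}; (3,8)→{6,8}; (4,4)→{3,4,5}; (6,7)→{6,7,8}; (7,9)→{7,9}; (9,3)→{3,7}. Safe: 2. Place at column 2.
Row 8: attacked by (1,5)→{5}; (2,1)→{1,7}; (3,8)→{3,8}; (4,4)→{4,8}; (5,2)→{2,5}; (6,7)→{5,7,9}; (7,9)→{8,9}; (9,3)→{2,3,4}. Safe: 6. Place at column 6.
Columns [5, 1, 8, 4, 2, 7, 9, 6, 3], r−c [-4, 1, -5, 0, 3, -1, -2, 2, 6], r+c [6, 3, 11, 8, 7, 13, 16, 14, 12] are all distinct, so no two queens attack.

(1,5) (2,1) (3,8) (4,4) (5,2) (6,7) (7,9) (8,6) (9,3)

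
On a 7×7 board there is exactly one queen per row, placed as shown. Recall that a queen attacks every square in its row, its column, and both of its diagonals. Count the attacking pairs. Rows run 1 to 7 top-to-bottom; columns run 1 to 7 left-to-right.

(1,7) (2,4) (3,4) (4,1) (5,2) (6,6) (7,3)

3

Same column: (2,4)–(3,4) (column 4).
Same diagonal: (3,4)–(5,2) (|3−5| = |4−2| = 2); (4,1)–(5,2) (|4−5| = |1−2| = 1).
Total attacking pairs: 3.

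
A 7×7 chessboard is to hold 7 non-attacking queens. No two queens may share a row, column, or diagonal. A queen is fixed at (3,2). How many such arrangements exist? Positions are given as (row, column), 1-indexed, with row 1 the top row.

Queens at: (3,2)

6

Branch on row 1: col 1 → 1; col 3 → 2; col 5 → 2; col 6 → 1; col 7 → 0.
Sum: 1 + 2 + 2 + 1 + 0 = 6.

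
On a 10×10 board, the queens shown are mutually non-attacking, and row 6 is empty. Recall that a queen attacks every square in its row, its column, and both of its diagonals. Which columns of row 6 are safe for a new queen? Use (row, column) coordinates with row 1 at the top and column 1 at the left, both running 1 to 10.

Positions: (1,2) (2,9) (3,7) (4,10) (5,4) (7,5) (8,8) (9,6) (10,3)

(1,2) attacks row 6 at column 2 and diagonals 7.
(2,9) attacks row 6 at column 9 and diagonals 5.
(3,7) attacks row 6 at column 7 and diagonals 4, 10.
(4,10) attacks row 6 at column 10 and diagonals 8.
(5,4) attacks row 6 at column 4 and diagonals 3, 5.
(7,5) attacks row 6 at column 5 and diagonals 4, 6.
(8,8) attacks row 6 at column 8 and diagonals 6, 10.
(9,6) attacks row 6 at column 6 and diagonals 3, 9.
(10,3) attacks row 6 at column 3 and diagonals 7.
Attacked columns: {2, 3, 4, 5, 6, 7, 8, 9, 10}. Safe: {1}.

columns 1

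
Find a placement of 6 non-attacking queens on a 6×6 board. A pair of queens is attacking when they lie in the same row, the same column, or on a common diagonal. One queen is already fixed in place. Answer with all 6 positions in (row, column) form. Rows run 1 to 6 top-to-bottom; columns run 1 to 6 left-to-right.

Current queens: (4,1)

Row 1: attacked by (4,1)→{1,4}. Safe: 2, 3, 5, 6. Place at column 2.
Row 2: attacked by (1,2)→{1,2,3}; (4,1)→{1,3}. Safe: 4, 5, 6. Place at column 4.
Row 3: attacked by (1,2)→{2,4}; (2,4)→{3,4,5}; (4,1)→{1,2}. Safe: 6. Place at column 6.
Row 5: attacked by (1,2)→{2,6}; (2,4)→{1,4}; (3,6)→{4,6}; (4,1)→{1,2}. Safe: 3, 5. Place at column 3.
Row 6: attacked by (1,2)→{2}; (2,4)→{4}; (3,6)→{3,6}; (4,1)→{1,3}; (5,3)→{2,3,4}. Safe: 5. Place at column 5.
Columns [2, 4, 6, 1, 3, 5], r−c [-1, -2, -3, 3, 2, 1], r+c [3, 6, 9, 5, 8, 11] are all distinct, so no two queens attack.

(1,2) (2,4) (3,6) (4,1) (5,3) (6,5)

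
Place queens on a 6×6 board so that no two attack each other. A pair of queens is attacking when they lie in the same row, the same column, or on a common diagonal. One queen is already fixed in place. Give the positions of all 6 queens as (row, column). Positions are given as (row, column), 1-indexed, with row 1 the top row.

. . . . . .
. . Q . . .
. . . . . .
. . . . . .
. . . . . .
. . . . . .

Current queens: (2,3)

Row 1: attacked by (2,3)→{2,3,4}. Safe: 1, 5, 6. Place at column 5.
Row 3: attacked by (1,5)→{3,5}; (2,3)→{2,3,4}. Safe: 1, 6. Place at column 1.
Row 4: attacked by (1,5)→{2,5}; (2,3)→{1,3,5}; (3,1)→{1,2}. Safe: 4, 6. Place at column 6.
Row 5: attacked by (1,5)→{1,5}; (2,3)→{3,6}; (3,1)→{1,3}; (4,6)→{5,6}. Safe: 2, 4. Place at column 4.
Row 6: attacked by (1,5)→{5}; (2,3)→{3}; (3,1)→{1,4}; (4,6)→{4,6}; (5,4)→{3,4,5}. Safe: 2. Place at column 2.
Columns [5, 3, 1, 6, 4, 2], r−c [-4, -1, 2, -2, 1, 4], r+c [6, 5, 4, 10, 9, 8] are all distinct, so no two queens attack.

(1,5) (2,3) (3,1) (4,6) (5,4) (6,2)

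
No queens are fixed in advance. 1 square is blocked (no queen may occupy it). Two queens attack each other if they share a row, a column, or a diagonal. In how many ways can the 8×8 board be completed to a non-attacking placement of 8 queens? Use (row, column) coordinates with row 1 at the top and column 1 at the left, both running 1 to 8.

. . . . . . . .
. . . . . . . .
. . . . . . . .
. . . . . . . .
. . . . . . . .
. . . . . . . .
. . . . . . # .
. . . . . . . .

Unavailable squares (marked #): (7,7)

76

Branch on row 1: col 1 → 4; col 2 → 5; col 3 → 11; col 4 → 16; col 5 → 17; col 6 → 13; col 7 → 8; col 8 → 2.
Sum: 4 + 5 + 11 + 16 + 17 + 13 + 8 + 2 = 76.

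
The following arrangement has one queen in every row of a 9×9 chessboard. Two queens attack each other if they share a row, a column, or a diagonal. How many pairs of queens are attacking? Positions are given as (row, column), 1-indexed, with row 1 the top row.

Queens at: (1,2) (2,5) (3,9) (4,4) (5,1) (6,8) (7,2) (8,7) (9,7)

2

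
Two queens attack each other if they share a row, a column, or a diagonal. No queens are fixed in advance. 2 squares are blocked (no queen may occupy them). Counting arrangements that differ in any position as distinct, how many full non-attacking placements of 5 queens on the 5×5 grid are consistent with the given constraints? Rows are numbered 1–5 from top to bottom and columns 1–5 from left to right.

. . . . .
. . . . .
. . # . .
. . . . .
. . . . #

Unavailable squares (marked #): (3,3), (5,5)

6

Branch on row 1: col 1 → 2; col 2 → 0; col 3 → 1; col 4 → 1; col 5 → 2.
Sum: 2 + 0 + 1 + 1 + 2 = 6.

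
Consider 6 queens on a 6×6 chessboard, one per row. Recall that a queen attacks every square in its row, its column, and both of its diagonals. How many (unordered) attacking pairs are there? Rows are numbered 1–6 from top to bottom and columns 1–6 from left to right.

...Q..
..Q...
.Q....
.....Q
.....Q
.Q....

Same column: (3,2)–(6,2) (column 2); (4,6)–(5,6) (column 6).
Same diagonal: (1,4)–(2,3) (|1−2| = |4−3| = 1); (1,4)–(3,2) (|1−3| = |4−2| = 2); (2,3)–(3,2) (|2−3| = |3−2| = 1); (2,3)–(5,6) (|2−5| = |3−6| = 3).
Total attacking pairs: 6.

6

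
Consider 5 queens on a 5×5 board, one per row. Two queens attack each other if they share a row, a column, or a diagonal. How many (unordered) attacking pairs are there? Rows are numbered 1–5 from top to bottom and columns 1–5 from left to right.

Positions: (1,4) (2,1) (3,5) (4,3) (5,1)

Same column: (2,1)–(5,1) (column 1).
Same diagonal: (2,1)–(4,3) (|2−4| = |1−3| = 2).
Total attacking pairs: 2.

2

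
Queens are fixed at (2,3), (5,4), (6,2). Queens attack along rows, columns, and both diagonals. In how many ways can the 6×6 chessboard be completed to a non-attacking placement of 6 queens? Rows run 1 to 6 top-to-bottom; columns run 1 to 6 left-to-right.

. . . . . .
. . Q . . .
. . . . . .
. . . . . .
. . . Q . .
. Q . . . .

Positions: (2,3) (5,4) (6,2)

Branch on row 1: col 1 → 0; col 5 → 1; col 6 → 0.
Sum: 0 + 1 + 0 = 1.

1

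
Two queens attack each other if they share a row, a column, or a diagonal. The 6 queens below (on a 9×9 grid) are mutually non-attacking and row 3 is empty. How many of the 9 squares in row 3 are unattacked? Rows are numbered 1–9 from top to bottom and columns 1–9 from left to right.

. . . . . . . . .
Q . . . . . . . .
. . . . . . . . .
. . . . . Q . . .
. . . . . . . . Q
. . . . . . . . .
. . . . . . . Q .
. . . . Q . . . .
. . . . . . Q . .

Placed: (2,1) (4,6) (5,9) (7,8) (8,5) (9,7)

1

(2,1) attacks row 3 at column 1 and diagonals 2.
(4,6) attacks row 3 at column 6 and diagonals 5, 7.
(5,9) attacks row 3 at column 9 and diagonals 7.
(7,8) attacks row 3 at column 8 and diagonals 4.
(8,5) attacks row 3 at column 5.
(9,7) attacks row 3 at column 7 and diagonals 1.
Attacked columns: {1, 2, 4, 5, 6, 7, 8, 9}. Safe: {3}.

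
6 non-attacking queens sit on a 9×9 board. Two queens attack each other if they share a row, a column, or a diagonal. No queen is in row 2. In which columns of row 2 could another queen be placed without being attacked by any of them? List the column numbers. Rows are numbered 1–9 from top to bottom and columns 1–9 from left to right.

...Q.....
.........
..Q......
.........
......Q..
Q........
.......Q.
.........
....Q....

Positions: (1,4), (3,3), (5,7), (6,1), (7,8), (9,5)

columns 6, 9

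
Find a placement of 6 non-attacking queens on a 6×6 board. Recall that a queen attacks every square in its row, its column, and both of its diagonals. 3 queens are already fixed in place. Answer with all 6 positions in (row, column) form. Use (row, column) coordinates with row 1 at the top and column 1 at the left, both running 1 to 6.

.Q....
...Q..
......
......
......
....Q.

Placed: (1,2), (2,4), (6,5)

Row 3: attacked by (1,2)→{2,4}; (2,4)→{3,4,5}; (6,5)→{2,5}. Safe: 1, 6. Place at column 6.
Row 4: attacked by (1,2)→{2,5}; (2,4)→{2,4,6}; (3,6)→{5,6}; (6,5)→{3,5}. Safe: 1. Place at column 1.
Row 5: attacked by (1,2)→{2,6}; (2,4)→{1,4}; (3,6)→{4,6}; (4,1)→{1,2}; (6,5)→{4,5,6}. Safe: 3. Place at column 3.
Columns [2, 4, 6, 1, 3, 5], r−c [-1, -2, -3, 3, 2, 1], r+c [3, 6, 9, 5, 8, 11] are all distinct, so no two queens attack.

(1,2) (2,4) (3,6) (4,1) (5,3) (6,5)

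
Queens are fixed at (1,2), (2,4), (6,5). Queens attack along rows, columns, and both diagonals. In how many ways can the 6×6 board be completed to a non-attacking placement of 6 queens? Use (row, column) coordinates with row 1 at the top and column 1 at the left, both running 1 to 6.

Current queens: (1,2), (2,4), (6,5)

Branch on row 3: col 1 → 0; col 6 → 1.
Sum: 0 + 1 = 1.

1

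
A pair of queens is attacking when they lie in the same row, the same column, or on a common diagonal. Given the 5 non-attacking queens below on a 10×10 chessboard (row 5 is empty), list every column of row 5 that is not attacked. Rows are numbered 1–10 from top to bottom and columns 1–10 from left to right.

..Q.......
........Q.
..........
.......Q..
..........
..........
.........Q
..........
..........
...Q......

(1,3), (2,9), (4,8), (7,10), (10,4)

(1,3) attacks row 5 at column 3 and diagonals 7.
(2,9) attacks row 5 at column 9 and diagonals 6.
(4,8) attacks row 5 at column 8 and diagonals 7, 9.
(7,10) attacks row 5 at column 10 and diagonals 8.
(10,4) attacks row 5 at column 4 and diagonals 9.
Attacked columns: {3, 4, 6, 7, 8, 9, 10}. Safe: {1, 2, 5}.

columns 1, 2, 5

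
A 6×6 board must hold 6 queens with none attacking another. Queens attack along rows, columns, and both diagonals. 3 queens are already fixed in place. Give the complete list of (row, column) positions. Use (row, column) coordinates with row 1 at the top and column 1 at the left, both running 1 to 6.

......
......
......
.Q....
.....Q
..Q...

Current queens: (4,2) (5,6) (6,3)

(1,4) (2,1) (3,5) (4,2) (5,6) (6,3)

Row 1: attacked by (4,2)→{2,5}; (5,6)→{2,6}; (6,3)→{3}. Safe: 1, 4. Place at column 4.
Row 2: attacked by (1,4)→{3,4,5}; (4,2)→{2,4}; (5,6)→{3,6}; (6,3)→{3}. Safe: 1. Place at column 1.
Row 3: attacked by (1,4)→{2,4,6}; (2,1)→{1,2}; (4,2)→{1,2,3}; (5,6)→{4,6}; (6,3)→{3,6}. Safe: 5. Place at column 5.
Columns [4, 1, 5, 2, 6, 3], r−c [-3, 1, -2, 2, -1, 3], r+c [5, 3, 8, 6, 11, 9] are all distinct, so no two queens attack.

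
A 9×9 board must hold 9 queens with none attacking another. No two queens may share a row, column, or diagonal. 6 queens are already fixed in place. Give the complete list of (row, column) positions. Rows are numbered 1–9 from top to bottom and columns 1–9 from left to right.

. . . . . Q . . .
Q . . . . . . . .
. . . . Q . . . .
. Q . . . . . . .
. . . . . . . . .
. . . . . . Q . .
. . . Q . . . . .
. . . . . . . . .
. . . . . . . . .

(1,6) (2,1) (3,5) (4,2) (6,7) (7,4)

Row 5: attacked by (1,6)→{2,6}; (2,1)→{1,4}; (3,5)→{3,5,7}; (4,2)→{1,2,3}; (6,7)→{6,7,8}; (7,4)→{2,4,6}. Safe: 9. Place at column 9.
Row 8: attacked by (1,6)→{6}; (2,1)→{1,7}; (3,5)→{5}; (4,2)→{2,6}; (5,9)→{6,9}; (6,7)→{5,7,9}; (7,4)→{3,4,5}. Safe: 8. Place at column 8.
Row 9: attacked by (1,6)→{6}; (2,1)→{1,8}; (3,5)→{5}; (4,2)→{2,7}; (5,9)→{5,9}; (6,7)→{4,7}; (7,4)→{2,4,6}; (8,8)→{7,8,9}. Safe: 3. Place at column 3.
Columns [6, 1, 5, 2, 9, 7, 4, 8, 3], r−c [-5, 1, -2, 2, -4, -1, 3, 0, 6], r+c [7, 3, 8, 6, 14, 13, 11, 16, 12] are all distinct, so no two queens attack.

(1,6) (2,1) (3,5) (4,2) (5,9) (6,7) (7,4) (8,8) (9,3)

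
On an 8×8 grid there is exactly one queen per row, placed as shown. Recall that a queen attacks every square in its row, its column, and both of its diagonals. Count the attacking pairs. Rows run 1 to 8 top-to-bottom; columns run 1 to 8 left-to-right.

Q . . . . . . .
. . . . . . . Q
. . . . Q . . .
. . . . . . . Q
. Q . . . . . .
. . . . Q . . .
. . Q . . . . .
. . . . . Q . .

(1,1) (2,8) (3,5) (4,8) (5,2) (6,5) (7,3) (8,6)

Same column: (2,8)–(4,8) (column 8); (3,5)–(6,5) (column 5).
Same diagonal: (2,8)–(7,3) (|2−7| = |8−3| = 5).
Total attacking pairs: 3.

3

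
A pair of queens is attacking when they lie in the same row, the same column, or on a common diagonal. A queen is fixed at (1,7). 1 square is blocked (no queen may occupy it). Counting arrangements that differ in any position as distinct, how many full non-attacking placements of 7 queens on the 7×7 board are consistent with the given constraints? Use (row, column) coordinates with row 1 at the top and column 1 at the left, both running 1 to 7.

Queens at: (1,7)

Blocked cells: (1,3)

Branch on row 2: col 1 → 0; col 2 → 1; col 3 → 1; col 4 → 1; col 5 → 1.
Sum: 0 + 1 + 1 + 1 + 1 = 4.

4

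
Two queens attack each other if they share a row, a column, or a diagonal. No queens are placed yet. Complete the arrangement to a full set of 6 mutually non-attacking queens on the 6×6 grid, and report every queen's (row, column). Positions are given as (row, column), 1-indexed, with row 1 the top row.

Row 1: Safe: 1, 2, 3, 4, 5, 6. Place at column 3.
Row 2: attacked by (1,3)→{2,3,4}. Safe: 1, 5, 6. Place at column 6.
Row 3: attacked by (1,3)→{1,3,5}; (2,6)→{5,6}. Safe: 2, 4. Place at column 2.
Row 4: attacked by (1,3)→{3,6}; (2,6)→{4,6}; (3,2)→{1,2,3}. Safe: 5. Place at column 5.
Row 5: attacked by (1,3)→{3}; (2,6)→{3,6}; (3,2)→{2,4}; (4,5)→{4,5,6}. Safe: 1. Place at column 1.
Row 6: attacked by (1,3)→{3}; (2,6)→{2,6}; (3,2)→{2,5}; (4,5)→{3,5}; (5,1)→{1,2}. Safe: 4. Place at column 4.
Columns [3, 6, 2, 5, 1, 4], r−c [-2, -4, 1, -1, 4, 2], r+c [4, 8, 5, 9, 6, 10] are all distinct, so no two queens attack.

(1,3) (2,6) (3,2) (4,5) (5,1) (6,4)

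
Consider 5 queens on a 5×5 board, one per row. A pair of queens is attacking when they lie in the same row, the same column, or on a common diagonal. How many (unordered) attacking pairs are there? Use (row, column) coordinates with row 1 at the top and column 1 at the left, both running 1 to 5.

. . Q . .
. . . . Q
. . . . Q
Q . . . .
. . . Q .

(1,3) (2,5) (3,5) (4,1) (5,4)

2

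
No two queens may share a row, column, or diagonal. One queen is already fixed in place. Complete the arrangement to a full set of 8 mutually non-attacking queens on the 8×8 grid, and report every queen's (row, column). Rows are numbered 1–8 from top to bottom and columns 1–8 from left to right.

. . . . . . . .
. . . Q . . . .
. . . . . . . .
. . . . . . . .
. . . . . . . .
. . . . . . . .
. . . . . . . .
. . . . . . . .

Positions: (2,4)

Row 1: attacked by (2,4)→{3,4,5}. Safe: 1, 2, 6, 7, 8. Place at column 6.
Row 3: attacked by (1,6)→{4,6,8}; (2,4)→{3,4,5}. Safe: 1, 2, 7. Place at column 2.
Row 4: attacked by (1,6)→{3,6}; (2,4)→{2,4,6}; (3,2)→{1,2,3}. Safe: 5, 7, 8. Place at column 8.
Row 5: attacked by (1,6)→{2,6}; (2,4)→{1,4,7}; (3,2)→{2,4}; (4,8)→{7,8}. Safe: 3, 5. Place at column 5.
Row 6: attacked by (1,6)→{1,6}; (2,4)→{4,8}; (3,2)→{2,5}; (4,8)→{6,8}; (5,5)→{4,5,6}. Safe: 3, 7. Place at column 7.
Row 7: attacked by (1,6)→{6}; (2,4)→{4}; (3,2)→{2,6}; (4,8)→{5,8}; (5,5)→{3,5,7}; (6,7)→{6,7,8}. Safe: 1. Place at column 1.
Row 8: attacked by (1,6)→{6}; (2,4)→{4}; (3,2)→{2,7}; (4,8)→{4,8}; (5,5)→{2,5,8}; (6,7)→{5,7}; (7,1)→{1,2}. Safe: 3. Place at column 3.
Columns [6, 4, 2, 8, 5, 7, 1, 3], r−c [-5, -2, 1, -4, 0, -1, 6, 5], r+c [7, 6, 5, 12, 10, 13, 8, 11] are all distinct, so no two queens attack.

(1,6) (2,4) (3,2) (4,8) (5,5) (6,7) (7,1) (8,3)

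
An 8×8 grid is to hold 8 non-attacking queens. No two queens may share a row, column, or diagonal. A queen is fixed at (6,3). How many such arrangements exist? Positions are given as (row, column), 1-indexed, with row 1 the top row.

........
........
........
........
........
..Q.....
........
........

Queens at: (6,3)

4

Branch on row 1: col 1 → 0; col 2 → 0; col 4 → 2; col 5 → 1; col 6 → 1; col 7 → 0.
Sum: 0 + 0 + 2 + 1 + 1 + 0 = 4.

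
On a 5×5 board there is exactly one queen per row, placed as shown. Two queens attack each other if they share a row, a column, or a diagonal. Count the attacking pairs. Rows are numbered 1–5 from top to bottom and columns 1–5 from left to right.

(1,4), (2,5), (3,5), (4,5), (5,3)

Same column: (2,5)–(3,5) (column 5); (2,5)–(4,5) (column 5); (3,5)–(4,5) (column 5).
Same diagonal: (1,4)–(2,5) (|1−2| = |4−5| = 1); (3,5)–(5,3) (|3−5| = |5−3| = 2).
Total attacking pairs: 5.

5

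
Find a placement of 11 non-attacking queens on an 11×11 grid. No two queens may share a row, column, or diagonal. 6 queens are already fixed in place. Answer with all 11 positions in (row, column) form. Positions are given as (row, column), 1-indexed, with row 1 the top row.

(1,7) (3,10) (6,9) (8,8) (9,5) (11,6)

Row 2: attacked by (1,7)→{6,7,8}; (3,10)→{9,10,11}; (6,9)→{5,9}; (8,8)→{2,8}; (9,5)→{5}; (11,6)→{6}. Safe: 1, 3, 4. Place at column 3.
Row 4: attacked by (1,7)→{4,7,10}; (2,3)→{1,3,5}; (3,10)→{9,10,11}; (6,9)→{7,9,11}; (8,8)→{4,8}; (9,5)→{5,10}; (11,6)→{6}. Safe: 2. Place at column 2.
Row 5: attacked by (1,7)→{3,7,11}; (2,3)→{3,6}; (3,10)→{8,10}; (4,2)→{1,2,3}; (6,9)→{8,9,10}; (8,8)→{5,8,11}; (9,5)→{1,5,9}; (11,6)→{6}. Safe: 4. Place at column 4.
Row 7: attacked by (1,7)→{1,7}; (2,3)→{3,8}; (3,10)→{6,10}; (4,2)→{2,5}; (5,4)→{2,4,6}; (6,9)→{8,9,10}; (8,8)→{7,8,9}; (9,5)→{3,5,7}; (11,6)→{2,6,10}. Safe: 11. Place at column 11.
Row 10: attacked by (1,7)→{7}; (2,3)→{3,11}; (3,10)→{3,10}; (4,2)→{2,8}; (5,4)→{4,9}; (6,9)→{5,9}; (7,11)→{8,11}; (8,8)→{6,8,10}; (9,5)→{4,5,6}; (11,6)→{5,6,7}. Safe: 1. Place at column 1.
Columns [7, 3, 10, 2, 4, 9, 11, 8, 5, 1, 6], r−c [-6, -1, -7, 2, 1, -3, -4, 0, 4, 9, 5], r+c [8, 5, 13, 6, 9, 15, 18, 16, 14, 11, 17] are all distinct, so no two queens attack.

(1,7) (2,3) (3,10) (4,2) (5,4) (6,9) (7,11) (8,8) (9,5) (10,1) (11,6)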